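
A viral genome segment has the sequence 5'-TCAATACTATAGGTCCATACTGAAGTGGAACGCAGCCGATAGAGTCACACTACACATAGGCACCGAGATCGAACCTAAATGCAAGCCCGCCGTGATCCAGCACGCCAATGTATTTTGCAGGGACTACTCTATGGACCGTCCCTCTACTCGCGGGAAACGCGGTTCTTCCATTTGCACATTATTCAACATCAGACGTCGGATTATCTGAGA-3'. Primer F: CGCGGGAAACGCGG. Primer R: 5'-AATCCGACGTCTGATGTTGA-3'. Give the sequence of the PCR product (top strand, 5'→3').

5'-CGCGGGAAACGCGGTTCTTCCATTTGCACATTATTCAACATCAGACGTCGGATT-3'

Forward primer CGCGGGAAACGCGG is found on the top strand at positions 149–162.
Reverse complement of the reverse primer: TCAACATCAGACGTCGGATT. This occurs on the top strand at positions 183–202.
The product is the template from position 149 through 202 (54 bp).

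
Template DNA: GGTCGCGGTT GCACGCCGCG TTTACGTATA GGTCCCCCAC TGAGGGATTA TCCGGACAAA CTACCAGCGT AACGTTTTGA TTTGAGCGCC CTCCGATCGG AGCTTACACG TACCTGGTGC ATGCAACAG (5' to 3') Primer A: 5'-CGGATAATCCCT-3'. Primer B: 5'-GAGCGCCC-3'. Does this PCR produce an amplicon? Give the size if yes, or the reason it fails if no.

Primer A (CGGATAATCCCT) has reverse complement AGGGATTATCCG, which matches the top strand at positions 43–54; primer A anneals to the top strand there with its 3' end pointing upstream toward position 43.
Primer B (GAGCGCCC) matches the top strand directly at positions 84–91; it anneals to the bottom strand with its 3' end pointing downstream toward position 91.
The 3' ends diverge (primer A extends toward position 1, primer B toward position 129), so the primers never converge on a shared product.

No product — the primers' 3' ends point away from each other.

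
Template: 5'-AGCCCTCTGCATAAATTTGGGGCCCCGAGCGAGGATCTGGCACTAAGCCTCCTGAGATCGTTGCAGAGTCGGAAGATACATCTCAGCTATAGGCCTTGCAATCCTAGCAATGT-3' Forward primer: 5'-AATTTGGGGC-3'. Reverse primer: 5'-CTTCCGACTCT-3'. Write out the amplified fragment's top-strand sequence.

Scanning the template, AATTTGGGGC occurs at positions 14–23; this primer anneals to the bottom strand there with its 3' end pointing downstream.
The reverse primer's reverse complement is AGAGTCGGAAG, which matches the template at positions 65–75.
The product is the template from position 14 through 75 (62 bp).

5'-AATTTGGGGCCCCGAGCGAGGATCTGGCACTAAGCCTCCTGAGATCGTTGCAGAGTCGGAAG-3'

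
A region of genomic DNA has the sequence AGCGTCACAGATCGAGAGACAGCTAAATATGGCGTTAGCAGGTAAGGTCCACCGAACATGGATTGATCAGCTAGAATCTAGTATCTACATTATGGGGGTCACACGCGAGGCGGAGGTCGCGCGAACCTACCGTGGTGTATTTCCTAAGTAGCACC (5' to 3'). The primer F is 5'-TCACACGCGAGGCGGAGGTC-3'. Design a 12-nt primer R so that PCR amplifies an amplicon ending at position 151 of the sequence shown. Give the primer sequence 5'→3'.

5'-CTACTTAGGAAA-3'

The forward primer binds at positions 99–118; the product's 3' end on the top strand is position 151.
The reverse primer anneals to the top strand over positions 140–151, i.e. to TTTCCTAAGTAG.
Its sequence written 5'→3' is the reverse complement: CTACTTAGGAAA.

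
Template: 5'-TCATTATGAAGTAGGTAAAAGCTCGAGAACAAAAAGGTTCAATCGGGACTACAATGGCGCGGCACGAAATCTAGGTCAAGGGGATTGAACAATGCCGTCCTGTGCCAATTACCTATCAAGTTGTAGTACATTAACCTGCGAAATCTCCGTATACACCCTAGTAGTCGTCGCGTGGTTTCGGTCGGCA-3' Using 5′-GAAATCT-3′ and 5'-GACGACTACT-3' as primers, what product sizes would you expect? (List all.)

The forward primer GAAATCT matches the top strand at positions 66–72, 140–146.
The reverse primer's reverse complement is AGTAGTCGTC, matching at positions 160–169.
Each forward site pairs with the reverse site to give a product ending at position 169: sizes 104, 30 bp.

104 bp, 30 bp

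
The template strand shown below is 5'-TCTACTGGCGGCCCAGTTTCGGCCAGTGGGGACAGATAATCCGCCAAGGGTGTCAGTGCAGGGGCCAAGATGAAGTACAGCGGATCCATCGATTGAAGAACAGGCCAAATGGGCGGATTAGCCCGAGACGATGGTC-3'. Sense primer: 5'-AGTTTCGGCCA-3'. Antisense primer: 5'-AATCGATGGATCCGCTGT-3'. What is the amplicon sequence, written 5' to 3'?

Forward primer AGTTTCGGCCA is found on the top strand at positions 15–25.
Reverse complement of the reverse primer: ACAGCGGATCCATCGATT. This occurs on the top strand at positions 77–94.
The product is the template from position 15 through 94 (80 bp).

5'-AGTTTCGGCCAGTGGGGACAGATAATCCGCCAAGGGTGTCAGTGCAGGGGCCAAGATGAAGTACAGCGGATCCATCGATT-3'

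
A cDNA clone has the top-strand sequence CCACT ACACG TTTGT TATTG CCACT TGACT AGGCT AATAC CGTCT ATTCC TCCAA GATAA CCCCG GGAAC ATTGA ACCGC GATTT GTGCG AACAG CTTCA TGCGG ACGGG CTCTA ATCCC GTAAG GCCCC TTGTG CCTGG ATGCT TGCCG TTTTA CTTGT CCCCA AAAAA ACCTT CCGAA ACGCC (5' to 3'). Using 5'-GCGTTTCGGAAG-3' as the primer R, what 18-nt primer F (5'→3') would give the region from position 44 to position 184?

The reverse primer's reverse complement CTTCCGAAACGC matches the template at positions 173–184; the product starts at position 44.
The forward primer is identical to the top strand over positions 44–61: CTATTCCTCCAAGATAAC.

5'-CTATTCCTCCAAGATAAC-3'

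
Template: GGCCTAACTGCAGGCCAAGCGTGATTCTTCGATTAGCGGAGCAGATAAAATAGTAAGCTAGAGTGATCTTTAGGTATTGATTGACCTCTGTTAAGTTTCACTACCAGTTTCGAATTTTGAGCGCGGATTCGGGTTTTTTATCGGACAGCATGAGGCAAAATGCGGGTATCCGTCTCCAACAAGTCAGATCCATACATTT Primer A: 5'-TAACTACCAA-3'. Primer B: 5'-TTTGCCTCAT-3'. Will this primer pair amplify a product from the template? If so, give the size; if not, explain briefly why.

No product — primer A has no binding site in the template.

Primer A (TAACTACCAA) does not match the top strand, and its reverse complement TTGGTAGTTA does not match either.
With no annealing site for primer A, no amplification occurs.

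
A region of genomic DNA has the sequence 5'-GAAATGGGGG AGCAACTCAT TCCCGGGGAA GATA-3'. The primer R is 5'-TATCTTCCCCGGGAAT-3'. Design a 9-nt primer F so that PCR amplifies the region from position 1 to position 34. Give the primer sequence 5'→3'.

5'-GAAATGGGG-3'

The reverse primer's reverse complement ATTCCCGGGGAAGATA matches the template at positions 19–34; the product starts at position 1.
The forward primer is identical to the top strand over positions 1–9: GAAATGGGG.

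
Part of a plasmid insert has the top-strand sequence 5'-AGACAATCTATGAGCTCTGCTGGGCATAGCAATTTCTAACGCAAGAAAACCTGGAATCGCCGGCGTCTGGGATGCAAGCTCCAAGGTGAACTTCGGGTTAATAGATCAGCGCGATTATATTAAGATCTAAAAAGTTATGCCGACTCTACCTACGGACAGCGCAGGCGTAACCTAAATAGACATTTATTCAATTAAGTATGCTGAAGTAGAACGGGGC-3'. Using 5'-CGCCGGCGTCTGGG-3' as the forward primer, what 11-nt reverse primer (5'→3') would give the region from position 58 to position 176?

The product's 3' end on the top strand is position 176.
The reverse primer anneals to the top strand over positions 166–176, i.e. to CGTAACCTAAA.
Its sequence written 5'→3' is the reverse complement: TTTAGGTTACG.

5'-TTTAGGTTACG-3'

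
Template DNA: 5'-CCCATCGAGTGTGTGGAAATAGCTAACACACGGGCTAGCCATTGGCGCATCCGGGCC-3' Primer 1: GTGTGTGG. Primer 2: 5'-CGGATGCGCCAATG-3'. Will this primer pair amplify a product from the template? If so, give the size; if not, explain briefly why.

Primer 1 (GTGTGTGG) matches the top strand at positions 9–16; it acts as a forward primer.
Primer 2's reverse complement is CATTGGCGCATCCG, matching the top strand at positions 40–53; it acts as a reverse primer.
The 3' ends face each other across positions 9–53, giving a 45 bp product.

Yes — a 45 bp product.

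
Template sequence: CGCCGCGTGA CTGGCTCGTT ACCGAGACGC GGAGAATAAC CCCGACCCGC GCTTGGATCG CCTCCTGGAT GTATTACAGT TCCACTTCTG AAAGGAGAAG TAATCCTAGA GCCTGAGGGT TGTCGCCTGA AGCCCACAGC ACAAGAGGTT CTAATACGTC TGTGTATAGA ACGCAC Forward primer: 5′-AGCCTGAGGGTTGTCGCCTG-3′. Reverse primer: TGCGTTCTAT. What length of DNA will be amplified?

66 bp

Forward primer AGCCTGAGGGTTGTCGCCTG is found on the top strand at positions 110–129.
Taking the reverse complement of TGCGTTCTAT gives ATAGAACGCA, found at positions 166–175 on the template; the primer anneals here to the top strand with its 3' end pointing upstream.
The product runs from position 110 to position 175, so its length is 175 − 110 + 1 = 66 bp.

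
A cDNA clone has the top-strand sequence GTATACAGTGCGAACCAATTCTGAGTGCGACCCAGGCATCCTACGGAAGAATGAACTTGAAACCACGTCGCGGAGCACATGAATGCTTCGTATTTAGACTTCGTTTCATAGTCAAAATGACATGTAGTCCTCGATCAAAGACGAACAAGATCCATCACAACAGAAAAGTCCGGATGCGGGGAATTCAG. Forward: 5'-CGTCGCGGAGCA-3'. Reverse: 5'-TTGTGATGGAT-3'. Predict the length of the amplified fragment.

95 bp

Forward primer CGTCGCGGAGCA is found on the top strand at positions 66–77.
Reverse complement of the reverse primer: ATCCATCACAA. This occurs on the top strand at positions 150–160.
Amplicon spans positions 66–160: 95 bp.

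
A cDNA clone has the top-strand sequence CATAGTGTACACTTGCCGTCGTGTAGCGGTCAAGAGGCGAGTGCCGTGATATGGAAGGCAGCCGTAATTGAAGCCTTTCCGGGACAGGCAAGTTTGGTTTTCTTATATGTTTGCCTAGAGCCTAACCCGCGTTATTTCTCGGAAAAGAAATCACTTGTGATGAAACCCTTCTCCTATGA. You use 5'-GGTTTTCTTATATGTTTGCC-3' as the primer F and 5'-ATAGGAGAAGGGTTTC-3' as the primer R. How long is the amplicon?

82 bp

Forward primer GGTTTTCTTATATGTTTGCC is found on the top strand at positions 96–115.
Reverse complement of the reverse primer: GAAACCCTTCTCCTAT. This occurs on the top strand at positions 162–177.
Amplicon spans positions 96–177: 82 bp.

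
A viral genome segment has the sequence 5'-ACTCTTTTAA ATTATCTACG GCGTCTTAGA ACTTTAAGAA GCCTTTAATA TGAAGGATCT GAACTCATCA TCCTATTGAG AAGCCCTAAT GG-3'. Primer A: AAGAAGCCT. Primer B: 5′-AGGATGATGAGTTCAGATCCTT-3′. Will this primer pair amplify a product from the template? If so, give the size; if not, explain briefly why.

Yes — a 39 bp product.

Primer A (AAGAAGCCT) matches the top strand at positions 36–44; it acts as a forward primer.
Primer B's reverse complement is AAGGATCTGAACTCATCATCCT, matching the top strand at positions 53–74; it acts as a reverse primer.
The 3' ends face each other across positions 36–74, giving a 39 bp product.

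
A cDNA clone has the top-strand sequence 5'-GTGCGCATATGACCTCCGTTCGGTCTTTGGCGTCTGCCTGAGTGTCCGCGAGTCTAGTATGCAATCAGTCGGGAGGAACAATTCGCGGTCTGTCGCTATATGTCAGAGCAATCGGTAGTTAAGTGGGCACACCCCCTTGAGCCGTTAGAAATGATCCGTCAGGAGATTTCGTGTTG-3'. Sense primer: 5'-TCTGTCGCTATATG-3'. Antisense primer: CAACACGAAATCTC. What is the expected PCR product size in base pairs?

88 bp

Scanning the template, TCTGTCGCTATATG occurs at positions 89–102; this primer anneals to the bottom strand there with its 3' end pointing downstream.
Reverse complement of the reverse primer: GAGATTTCGTGTTG. This occurs on the top strand at positions 163–176.
The product runs from position 89 to position 176, so its length is 176 − 89 + 1 = 88 bp.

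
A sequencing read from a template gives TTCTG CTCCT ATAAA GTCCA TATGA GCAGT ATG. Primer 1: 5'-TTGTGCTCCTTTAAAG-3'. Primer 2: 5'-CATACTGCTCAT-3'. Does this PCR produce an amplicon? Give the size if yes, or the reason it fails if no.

No product — primer 1 has no binding site in the template.

Primer 1 (TTGTGCTCCTTTAAAG) does not match the top strand, and its reverse complement CTTTAAAGGAGCACAA does not match either.
With no annealing site for primer 1, no amplification occurs.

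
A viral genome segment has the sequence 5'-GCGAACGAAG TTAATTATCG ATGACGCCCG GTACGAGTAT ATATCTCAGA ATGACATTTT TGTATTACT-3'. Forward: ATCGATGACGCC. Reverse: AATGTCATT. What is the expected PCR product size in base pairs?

The forward primer matches the template at positions 17–28.
Taking the reverse complement of AATGTCATT gives AATGACATT, found at positions 50–58 on the template; the primer anneals here to the top strand with its 3' end pointing upstream.
Product length = (reverse-primer end) − (forward-primer start) + 1 = 58 − 17 + 1 = 42 bp.

42 bp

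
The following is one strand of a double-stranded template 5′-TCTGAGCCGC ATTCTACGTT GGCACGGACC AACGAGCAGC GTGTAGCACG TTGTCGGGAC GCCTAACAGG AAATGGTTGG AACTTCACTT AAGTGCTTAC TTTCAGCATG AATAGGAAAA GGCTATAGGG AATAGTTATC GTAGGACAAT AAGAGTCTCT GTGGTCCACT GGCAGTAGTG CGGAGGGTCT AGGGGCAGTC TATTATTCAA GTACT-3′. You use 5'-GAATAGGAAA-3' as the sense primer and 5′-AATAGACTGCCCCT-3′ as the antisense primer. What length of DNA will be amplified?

95 bp

Scanning the template, GAATAGGAAA occurs at positions 110–119; this primer anneals to the bottom strand there with its 3' end pointing downstream.
Reverse complement of the reverse primer: AGGGGCAGTCTATT. This occurs on the top strand at positions 191–204.
Product length = (reverse-primer end) − (forward-primer start) + 1 = 204 − 110 + 1 = 95 bp.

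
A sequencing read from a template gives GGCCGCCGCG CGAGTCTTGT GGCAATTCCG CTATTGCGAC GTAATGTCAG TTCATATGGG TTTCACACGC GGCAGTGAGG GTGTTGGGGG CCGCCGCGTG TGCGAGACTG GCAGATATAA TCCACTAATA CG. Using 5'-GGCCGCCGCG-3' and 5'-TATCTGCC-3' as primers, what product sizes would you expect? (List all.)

117 bp, 29 bp

The forward primer GGCCGCCGCG matches the top strand at positions 1–10, 89–98.
The reverse primer's reverse complement is GGCAGATA, matching at positions 110–117.
Each forward site pairs with the reverse site to give a product ending at position 117: sizes 117, 29 bp.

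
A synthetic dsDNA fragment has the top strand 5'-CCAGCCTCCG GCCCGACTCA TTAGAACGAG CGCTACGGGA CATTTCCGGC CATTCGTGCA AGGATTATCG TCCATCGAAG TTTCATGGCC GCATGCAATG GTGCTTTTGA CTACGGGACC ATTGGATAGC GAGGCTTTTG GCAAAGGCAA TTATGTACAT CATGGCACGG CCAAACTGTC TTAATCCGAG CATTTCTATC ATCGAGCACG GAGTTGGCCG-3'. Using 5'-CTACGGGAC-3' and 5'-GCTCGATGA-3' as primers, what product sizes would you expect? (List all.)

175 bp, 97 bp

The forward primer CTACGGGAC matches the top strand at positions 33–41, 111–119.
The reverse primer's reverse complement is TCATCGAGC, matching at positions 199–207.
Each forward site pairs with the reverse site to give a product ending at position 207: sizes 175, 97 bp.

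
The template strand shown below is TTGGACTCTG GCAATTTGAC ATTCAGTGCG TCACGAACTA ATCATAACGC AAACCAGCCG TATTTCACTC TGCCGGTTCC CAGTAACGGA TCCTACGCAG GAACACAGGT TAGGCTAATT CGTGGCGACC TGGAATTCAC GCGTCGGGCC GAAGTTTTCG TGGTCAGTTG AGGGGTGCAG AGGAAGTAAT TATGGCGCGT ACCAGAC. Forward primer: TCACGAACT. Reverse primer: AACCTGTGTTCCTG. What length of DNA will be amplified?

Scanning the template, TCACGAACT occurs at positions 31–39; this primer anneals to the bottom strand there with its 3' end pointing downstream.
Taking the reverse complement of AACCTGTGTTCCTG gives CAGGAACACAGGTT, found at positions 98–111 on the template; the primer anneals here to the top strand with its 3' end pointing upstream.
Product length = (reverse-primer end) − (forward-primer start) + 1 = 111 − 31 + 1 = 81 bp.

81 bp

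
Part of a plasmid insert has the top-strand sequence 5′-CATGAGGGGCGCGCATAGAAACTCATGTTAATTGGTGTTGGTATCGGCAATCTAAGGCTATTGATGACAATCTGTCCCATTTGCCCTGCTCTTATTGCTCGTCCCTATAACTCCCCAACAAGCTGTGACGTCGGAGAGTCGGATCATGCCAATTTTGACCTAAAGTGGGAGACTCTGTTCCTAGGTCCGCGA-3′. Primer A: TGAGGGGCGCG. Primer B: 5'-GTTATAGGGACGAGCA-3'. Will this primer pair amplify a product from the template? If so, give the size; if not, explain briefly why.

Primer A (TGAGGGGCGCG) matches the top strand at positions 3–13; it acts as a forward primer.
Primer B's reverse complement is TGCTCGTCCCTATAAC, matching the top strand at positions 96–111; it acts as a reverse primer.
The 3' ends face each other across positions 3–111, giving a 109 bp product.

Yes — a 109 bp product.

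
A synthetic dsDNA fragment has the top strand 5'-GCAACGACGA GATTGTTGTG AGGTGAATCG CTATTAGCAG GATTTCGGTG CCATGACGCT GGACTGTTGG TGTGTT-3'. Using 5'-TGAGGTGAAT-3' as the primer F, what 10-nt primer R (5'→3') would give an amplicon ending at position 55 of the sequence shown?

The forward primer binds at positions 19–28; the product's 3' end on the top strand is position 55.
The reverse primer anneals to the top strand over positions 46–55, i.e. to CGGTGCCATG.
Its sequence written 5'→3' is the reverse complement: CATGGCACCG.

5'-CATGGCACCG-3'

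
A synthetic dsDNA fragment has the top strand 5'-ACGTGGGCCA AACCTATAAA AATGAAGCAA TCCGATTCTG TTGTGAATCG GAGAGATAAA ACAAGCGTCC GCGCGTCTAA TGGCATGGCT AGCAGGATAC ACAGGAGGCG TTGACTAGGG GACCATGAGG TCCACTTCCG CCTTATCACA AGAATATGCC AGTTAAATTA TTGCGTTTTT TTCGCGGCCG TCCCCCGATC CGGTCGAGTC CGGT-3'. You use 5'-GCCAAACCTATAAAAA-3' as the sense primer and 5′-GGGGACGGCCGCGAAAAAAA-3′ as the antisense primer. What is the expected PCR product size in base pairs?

The forward primer matches the template at positions 7–22.
The reverse primer's reverse complement is TTTTTTTCGCGGCCGTCCCC, which matches the template at positions 176–195.
Product length = (reverse-primer end) − (forward-primer start) + 1 = 195 − 7 + 1 = 189 bp.

189 bp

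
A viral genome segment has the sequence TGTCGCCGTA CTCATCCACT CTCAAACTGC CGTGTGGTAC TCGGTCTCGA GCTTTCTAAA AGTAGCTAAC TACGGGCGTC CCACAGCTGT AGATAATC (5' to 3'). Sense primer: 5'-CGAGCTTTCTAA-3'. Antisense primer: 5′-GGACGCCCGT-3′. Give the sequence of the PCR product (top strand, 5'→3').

5'-CGAGCTTTCTAAAAGTAGCTAACTACGGGCGTCC-3'

The forward primer matches the template at positions 48–59.
Reverse complement of the reverse primer: ACGGGCGTCC. This occurs on the top strand at positions 72–81.
The product is the template from position 48 through 81 (34 bp).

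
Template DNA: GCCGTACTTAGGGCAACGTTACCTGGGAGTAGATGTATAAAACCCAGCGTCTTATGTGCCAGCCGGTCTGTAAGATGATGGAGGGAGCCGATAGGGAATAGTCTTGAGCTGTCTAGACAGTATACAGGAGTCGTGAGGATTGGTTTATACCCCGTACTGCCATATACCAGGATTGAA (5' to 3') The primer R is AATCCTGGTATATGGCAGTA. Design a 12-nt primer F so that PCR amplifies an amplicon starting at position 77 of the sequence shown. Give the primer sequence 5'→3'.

5'-GATGGAGGGAGC-3'

The reverse primer's reverse complement TACTGCCATATACCAGGATT matches the template at positions 155–174; the product starts at position 77.
The forward primer is identical to the top strand over positions 77–88: GATGGAGGGAGC.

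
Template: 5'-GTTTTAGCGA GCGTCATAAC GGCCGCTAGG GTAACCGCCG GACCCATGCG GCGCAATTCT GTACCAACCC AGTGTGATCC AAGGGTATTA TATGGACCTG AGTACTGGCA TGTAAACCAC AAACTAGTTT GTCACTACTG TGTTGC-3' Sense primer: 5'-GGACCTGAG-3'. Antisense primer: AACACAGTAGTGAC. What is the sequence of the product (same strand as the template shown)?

5'-GGACCTGAGTACTGGCATGTAAACCACAAACTAGTTTGTCACTACTGTGTT-3'

The forward primer matches the template at positions 94–102.
Reverse complement of the reverse primer: GTCACTACTGTGTT. This occurs on the top strand at positions 131–144.
The product is the template from position 94 through 144 (51 bp).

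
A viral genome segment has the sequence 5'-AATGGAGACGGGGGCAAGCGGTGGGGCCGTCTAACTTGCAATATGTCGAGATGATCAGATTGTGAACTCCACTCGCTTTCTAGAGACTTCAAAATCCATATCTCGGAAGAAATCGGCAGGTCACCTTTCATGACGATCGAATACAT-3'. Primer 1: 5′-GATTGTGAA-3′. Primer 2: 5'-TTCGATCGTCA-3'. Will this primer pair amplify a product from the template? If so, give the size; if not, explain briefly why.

Primer 1 (GATTGTGAA) matches the top strand at positions 58–66; it acts as a forward primer.
Primer 2's reverse complement is TGACGATCGAA, matching the top strand at positions 131–141; it acts as a reverse primer.
The 3' ends face each other across positions 58–141, giving an 84 bp product.

Yes — an 84 bp product.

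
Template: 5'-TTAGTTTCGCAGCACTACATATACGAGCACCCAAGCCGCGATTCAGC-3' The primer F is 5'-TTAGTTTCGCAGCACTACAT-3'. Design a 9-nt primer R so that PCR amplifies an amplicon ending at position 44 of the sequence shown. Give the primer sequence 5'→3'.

The forward primer binds at positions 1–20; the product's 3' end on the top strand is position 44.
The reverse primer anneals to the top strand over positions 36–44, i.e. to CCGCGATTC.
Its sequence written 5'→3' is the reverse complement: GAATCGCGG.

5'-GAATCGCGG-3'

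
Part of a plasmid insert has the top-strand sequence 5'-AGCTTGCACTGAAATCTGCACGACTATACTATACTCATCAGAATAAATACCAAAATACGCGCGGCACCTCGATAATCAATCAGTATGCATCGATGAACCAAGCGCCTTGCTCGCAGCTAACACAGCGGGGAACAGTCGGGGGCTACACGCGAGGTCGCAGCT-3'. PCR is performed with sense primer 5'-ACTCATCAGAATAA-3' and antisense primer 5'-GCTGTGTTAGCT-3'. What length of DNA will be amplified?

94 bp

Scanning the template, ACTCATCAGAATAA occurs at positions 33–46; this primer anneals to the bottom strand there with its 3' end pointing downstream.
Reverse complement of the reverse primer: AGCTAACACAGC. This occurs on the top strand at positions 115–126.
Product length = (reverse-primer end) − (forward-primer start) + 1 = 126 − 33 + 1 = 94 bp.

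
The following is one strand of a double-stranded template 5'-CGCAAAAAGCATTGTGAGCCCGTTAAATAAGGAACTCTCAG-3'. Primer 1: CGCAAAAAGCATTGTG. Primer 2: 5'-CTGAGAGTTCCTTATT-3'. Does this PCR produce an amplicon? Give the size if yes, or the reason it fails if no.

Yes — a 41 bp product.

Primer 1 (CGCAAAAAGCATTGTG) matches the top strand at positions 1–16; it acts as a forward primer.
Primer 2's reverse complement is AATAAGGAACTCTCAG, matching the top strand at positions 26–41; it acts as a reverse primer.
The 3' ends face each other across positions 1–41, giving a 41 bp product.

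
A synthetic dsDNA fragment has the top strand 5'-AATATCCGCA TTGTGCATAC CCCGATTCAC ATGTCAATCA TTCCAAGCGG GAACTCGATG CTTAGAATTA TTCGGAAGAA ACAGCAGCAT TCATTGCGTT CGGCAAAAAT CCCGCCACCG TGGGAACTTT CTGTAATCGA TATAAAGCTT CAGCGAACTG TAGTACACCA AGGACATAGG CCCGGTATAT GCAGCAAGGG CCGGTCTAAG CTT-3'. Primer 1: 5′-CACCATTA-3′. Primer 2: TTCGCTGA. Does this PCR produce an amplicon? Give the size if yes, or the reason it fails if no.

No product — primer 1 has no binding site in the template.

Primer 1 (CACCATTA) does not match the top strand, and its reverse complement TAATGGTG does not match either.
With no annealing site for primer 1, no amplification occurs.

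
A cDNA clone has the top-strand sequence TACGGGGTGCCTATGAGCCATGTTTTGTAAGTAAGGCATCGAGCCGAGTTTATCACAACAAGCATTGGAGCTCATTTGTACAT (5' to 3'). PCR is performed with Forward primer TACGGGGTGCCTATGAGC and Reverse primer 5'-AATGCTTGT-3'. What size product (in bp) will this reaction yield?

66 bp

Scanning the template, TACGGGGTGCCTATGAGC occurs at positions 1–18; this primer anneals to the bottom strand there with its 3' end pointing downstream.
Taking the reverse complement of AATGCTTGT gives ACAAGCATT, found at positions 58–66 on the template; the primer anneals here to the top strand with its 3' end pointing upstream.
Product length = (reverse-primer end) − (forward-primer start) + 1 = 66 − 1 + 1 = 66 bp.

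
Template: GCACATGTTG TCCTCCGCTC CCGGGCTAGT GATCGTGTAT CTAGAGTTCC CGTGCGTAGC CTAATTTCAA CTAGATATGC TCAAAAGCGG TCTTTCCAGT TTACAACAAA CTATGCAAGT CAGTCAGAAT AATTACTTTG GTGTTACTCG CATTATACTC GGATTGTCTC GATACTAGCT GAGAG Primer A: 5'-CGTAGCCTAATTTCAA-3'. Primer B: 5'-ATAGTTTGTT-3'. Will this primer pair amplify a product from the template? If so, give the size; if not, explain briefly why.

Primer A (CGTAGCCTAATTTCAA) matches the top strand at positions 55–70; it acts as a forward primer.
Primer B's reverse complement is AACAAACTAT, matching the top strand at positions 105–114; it acts as a reverse primer.
The 3' ends face each other across positions 55–114, giving a 60 bp product.

Yes — a 60 bp product.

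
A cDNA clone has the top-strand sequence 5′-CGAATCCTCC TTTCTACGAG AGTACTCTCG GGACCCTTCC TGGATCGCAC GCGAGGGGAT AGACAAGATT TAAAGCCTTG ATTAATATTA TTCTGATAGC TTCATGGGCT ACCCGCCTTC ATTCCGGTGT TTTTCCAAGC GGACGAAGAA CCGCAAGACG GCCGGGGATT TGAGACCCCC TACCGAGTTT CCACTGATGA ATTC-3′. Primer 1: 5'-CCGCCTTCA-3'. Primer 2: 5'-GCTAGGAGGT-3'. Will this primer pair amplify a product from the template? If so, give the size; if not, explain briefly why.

Primer 2 (GCTAGGAGGT) does not match the top strand, and its reverse complement ACCTCCTAGC does not match either.
With no annealing site for primer 2, no amplification occurs.

No product — primer 2 has no binding site in the template.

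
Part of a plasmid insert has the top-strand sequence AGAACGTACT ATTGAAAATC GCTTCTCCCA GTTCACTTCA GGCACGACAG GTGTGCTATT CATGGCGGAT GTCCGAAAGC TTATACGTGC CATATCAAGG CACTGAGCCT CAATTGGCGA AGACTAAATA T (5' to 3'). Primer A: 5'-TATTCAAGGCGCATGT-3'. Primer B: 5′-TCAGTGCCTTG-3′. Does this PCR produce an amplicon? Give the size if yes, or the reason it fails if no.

No product — primer A has no binding site in the template.

Primer A (TATTCAAGGCGCATGT) does not match the top strand, and its reverse complement ACATGCGCCTTGAATA does not match either.
With no annealing site for primer A, no amplification occurs.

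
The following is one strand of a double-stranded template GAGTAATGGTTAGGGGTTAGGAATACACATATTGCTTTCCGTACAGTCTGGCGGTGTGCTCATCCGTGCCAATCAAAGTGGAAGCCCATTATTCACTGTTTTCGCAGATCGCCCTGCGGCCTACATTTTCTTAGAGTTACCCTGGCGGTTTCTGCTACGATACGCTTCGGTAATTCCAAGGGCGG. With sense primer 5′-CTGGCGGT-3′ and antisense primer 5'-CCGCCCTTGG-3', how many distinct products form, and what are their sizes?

Two products: 138 bp, 44 bp

The forward primer CTGGCGGT matches the top strand at positions 48–55, 142–149.
The reverse primer's reverse complement is CCAAGGGCGG, matching at positions 176–185.
Each forward site pairs with the reverse site to give a product ending at position 185: sizes 138, 44 bp.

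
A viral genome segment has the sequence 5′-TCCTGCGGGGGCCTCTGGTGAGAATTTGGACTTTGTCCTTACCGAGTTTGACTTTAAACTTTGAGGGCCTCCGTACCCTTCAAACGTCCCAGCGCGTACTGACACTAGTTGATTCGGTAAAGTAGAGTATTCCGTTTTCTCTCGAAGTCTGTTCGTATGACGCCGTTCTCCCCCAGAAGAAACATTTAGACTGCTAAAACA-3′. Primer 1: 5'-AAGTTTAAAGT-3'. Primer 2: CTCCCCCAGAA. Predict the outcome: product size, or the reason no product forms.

No product — the primers' 3' ends point away from each other.

Primer 1 (AAGTTTAAAGT) has reverse complement ACTTTAAACTT, which matches the top strand at positions 51–61; primer 1 anneals to the top strand there with its 3' end pointing upstream toward position 51.
Primer 2 (CTCCCCCAGAA) matches the top strand directly at positions 168–178; it anneals to the bottom strand with its 3' end pointing downstream toward position 178.
The 3' ends diverge (primer 1 extends toward position 1, primer 2 toward position 201), so the primers never converge on a shared product.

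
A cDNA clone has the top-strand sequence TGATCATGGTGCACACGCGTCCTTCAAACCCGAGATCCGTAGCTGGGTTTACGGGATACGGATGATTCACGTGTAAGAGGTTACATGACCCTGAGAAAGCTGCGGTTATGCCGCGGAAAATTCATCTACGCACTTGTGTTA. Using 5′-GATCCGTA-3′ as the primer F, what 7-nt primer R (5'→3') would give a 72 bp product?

5'-CCGCAGC-3'

The forward primer binds at positions 34–41, so a 72 bp product ends at position 34 + 72 − 1 = 105.
The reverse primer anneals to the top strand over positions 99–105, i.e. to GCTGCGG.
Its sequence written 5'→3' is the reverse complement: CCGCAGC.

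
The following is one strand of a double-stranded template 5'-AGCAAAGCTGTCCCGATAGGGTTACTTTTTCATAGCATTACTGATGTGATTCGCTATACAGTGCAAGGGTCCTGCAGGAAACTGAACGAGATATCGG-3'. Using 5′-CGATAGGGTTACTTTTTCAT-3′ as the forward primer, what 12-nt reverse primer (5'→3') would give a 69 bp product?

The forward primer binds at positions 14–33, so a 69 bp product ends at position 14 + 69 − 1 = 82.
The reverse primer anneals to the top strand over positions 71–82, i.e. to CCTGCAGGAAAC.
Its sequence written 5'→3' is the reverse complement: GTTTCCTGCAGG.

5'-GTTTCCTGCAGG-3'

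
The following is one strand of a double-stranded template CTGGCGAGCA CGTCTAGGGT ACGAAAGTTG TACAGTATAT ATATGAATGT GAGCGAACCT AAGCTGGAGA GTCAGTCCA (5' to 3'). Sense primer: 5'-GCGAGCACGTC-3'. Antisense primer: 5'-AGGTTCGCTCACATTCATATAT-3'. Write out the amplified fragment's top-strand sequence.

5'-GCGAGCACGTCTAGGGTACGAAAGTTGTACAGTATATATATGAATGTGAGCGAACCT-3'

The forward primer matches the template at positions 4–14.
The reverse primer's reverse complement is ATATATGAATGTGAGCGAACCT, which matches the template at positions 39–60.
The product is the template from position 4 through 60 (57 bp).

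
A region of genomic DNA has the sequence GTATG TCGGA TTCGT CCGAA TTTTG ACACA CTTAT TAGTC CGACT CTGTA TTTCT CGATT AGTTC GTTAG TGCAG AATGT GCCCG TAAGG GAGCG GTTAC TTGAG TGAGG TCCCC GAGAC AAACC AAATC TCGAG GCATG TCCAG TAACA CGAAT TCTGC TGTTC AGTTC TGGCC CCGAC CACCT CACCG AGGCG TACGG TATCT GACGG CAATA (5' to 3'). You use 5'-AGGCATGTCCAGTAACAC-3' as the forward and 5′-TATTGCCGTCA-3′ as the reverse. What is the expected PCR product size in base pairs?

Forward primer AGGCATGTCCAGTAACAC is found on the top strand at positions 134–151.
The reverse primer's reverse complement is TGACGGCAATA, which matches the template at positions 205–215.
Amplicon spans positions 134–215: 82 bp.

82 bp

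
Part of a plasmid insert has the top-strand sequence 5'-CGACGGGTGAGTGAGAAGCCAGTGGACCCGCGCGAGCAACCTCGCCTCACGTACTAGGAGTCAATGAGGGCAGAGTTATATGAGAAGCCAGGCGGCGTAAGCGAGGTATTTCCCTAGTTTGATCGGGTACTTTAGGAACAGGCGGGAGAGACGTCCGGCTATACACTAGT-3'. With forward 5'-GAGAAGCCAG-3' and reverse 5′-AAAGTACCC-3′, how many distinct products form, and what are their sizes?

Two products: 121 bp, 52 bp

The forward primer GAGAAGCCAG matches the top strand at positions 13–22, 82–91.
The reverse primer's reverse complement is GGGTACTTT, matching at positions 125–133.
Each forward site pairs with the reverse site to give a product ending at position 133: sizes 121, 52 bp.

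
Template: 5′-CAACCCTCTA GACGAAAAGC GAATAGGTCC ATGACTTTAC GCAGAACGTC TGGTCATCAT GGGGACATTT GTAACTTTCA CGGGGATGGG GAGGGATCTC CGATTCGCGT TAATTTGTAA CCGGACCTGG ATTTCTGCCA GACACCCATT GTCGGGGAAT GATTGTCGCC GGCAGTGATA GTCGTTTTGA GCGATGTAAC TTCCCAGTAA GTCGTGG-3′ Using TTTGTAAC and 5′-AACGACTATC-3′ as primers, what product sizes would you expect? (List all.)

The forward primer TTTGTAAC matches the top strand at positions 68–75, 114–121.
The reverse primer's reverse complement is GATAGTCGTT, matching at positions 177–186.
Each forward site pairs with the reverse site to give a product ending at position 186: sizes 119, 73 bp.

119 bp, 73 bp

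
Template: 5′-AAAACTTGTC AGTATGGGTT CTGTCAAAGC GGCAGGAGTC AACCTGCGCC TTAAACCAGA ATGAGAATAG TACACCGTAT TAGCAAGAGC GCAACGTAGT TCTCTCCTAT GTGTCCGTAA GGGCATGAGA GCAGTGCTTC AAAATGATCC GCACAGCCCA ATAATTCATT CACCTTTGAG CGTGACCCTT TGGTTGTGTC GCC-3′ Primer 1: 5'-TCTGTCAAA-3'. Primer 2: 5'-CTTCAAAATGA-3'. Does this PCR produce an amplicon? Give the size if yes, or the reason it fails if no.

No product — both primers anneal to the same strand and extend in the same direction.

Primer 1 (TCTGTCAAA) matches the top strand at positions 20–28 (3' end points downstream).
Primer 2 (CTTCAAAATGA) also matches the top strand directly, at positions 137–147 — its reverse complement TCATTTTGAAG is not present.
Both primers anneal to the bottom strand with 3' ends pointing the same way, so neither can prime synthesis back toward the other.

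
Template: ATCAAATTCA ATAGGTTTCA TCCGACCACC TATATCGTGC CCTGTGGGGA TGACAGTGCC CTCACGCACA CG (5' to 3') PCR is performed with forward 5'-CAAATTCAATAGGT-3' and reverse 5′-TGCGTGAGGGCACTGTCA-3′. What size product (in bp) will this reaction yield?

66 bp

Scanning the template, CAAATTCAATAGGT occurs at positions 3–16; this primer anneals to the bottom strand there with its 3' end pointing downstream.
The reverse primer's reverse complement is TGACAGTGCCCTCACGCA, which matches the template at positions 51–68.
Amplicon spans positions 3–68: 66 bp.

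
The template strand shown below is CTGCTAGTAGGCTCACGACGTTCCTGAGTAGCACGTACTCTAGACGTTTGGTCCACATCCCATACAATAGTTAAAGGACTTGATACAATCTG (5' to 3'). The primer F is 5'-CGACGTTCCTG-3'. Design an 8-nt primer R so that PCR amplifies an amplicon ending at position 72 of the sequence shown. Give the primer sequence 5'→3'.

The forward primer binds at positions 16–26; the product's 3' end on the top strand is position 72.
The reverse primer anneals to the top strand over positions 65–72, i.e. to CAATAGTT.
Its sequence written 5'→3' is the reverse complement: AACTATTG.

5'-AACTATTG-3'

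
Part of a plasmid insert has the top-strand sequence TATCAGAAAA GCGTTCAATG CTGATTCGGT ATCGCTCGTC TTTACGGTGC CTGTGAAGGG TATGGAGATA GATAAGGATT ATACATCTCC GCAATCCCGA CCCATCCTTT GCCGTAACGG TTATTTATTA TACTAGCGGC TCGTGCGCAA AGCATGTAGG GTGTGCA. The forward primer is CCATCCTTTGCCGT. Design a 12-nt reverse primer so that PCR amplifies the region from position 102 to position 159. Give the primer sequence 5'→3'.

The product's 3' end on the top strand is position 159.
The reverse primer anneals to the top strand over positions 148–159, i.e. to CAAAGCATGTAG.
Its sequence written 5'→3' is the reverse complement: CTACATGCTTTG.

5'-CTACATGCTTTG-3'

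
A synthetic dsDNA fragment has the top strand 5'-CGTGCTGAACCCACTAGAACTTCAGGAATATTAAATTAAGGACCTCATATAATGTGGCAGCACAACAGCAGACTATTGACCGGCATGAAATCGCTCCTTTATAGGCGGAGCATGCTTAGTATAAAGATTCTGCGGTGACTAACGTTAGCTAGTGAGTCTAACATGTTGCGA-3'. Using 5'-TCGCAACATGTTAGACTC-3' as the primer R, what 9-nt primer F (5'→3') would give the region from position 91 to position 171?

The reverse primer's reverse complement GAGTCTAACATGTTGCGA matches the template at positions 154–171; the product starts at position 91.
The forward primer is identical to the top strand over positions 91–99: TCGCTCCTT.

5'-TCGCTCCTT-3'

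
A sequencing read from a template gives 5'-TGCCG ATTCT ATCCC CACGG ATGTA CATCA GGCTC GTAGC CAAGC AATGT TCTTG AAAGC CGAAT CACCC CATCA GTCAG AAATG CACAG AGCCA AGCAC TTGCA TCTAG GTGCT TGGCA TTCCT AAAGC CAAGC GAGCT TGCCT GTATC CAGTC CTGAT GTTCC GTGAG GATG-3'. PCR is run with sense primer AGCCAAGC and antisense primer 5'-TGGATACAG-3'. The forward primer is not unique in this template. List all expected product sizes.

115 bp, 62 bp, 25 bp

The forward primer AGCCAAGC matches the top strand at positions 38–45, 91–98, 128–135.
The reverse primer's reverse complement is CTGTATCCA, matching at positions 144–152.
Each forward site pairs with the reverse site to give a product ending at position 152: sizes 115, 62, 25 bp.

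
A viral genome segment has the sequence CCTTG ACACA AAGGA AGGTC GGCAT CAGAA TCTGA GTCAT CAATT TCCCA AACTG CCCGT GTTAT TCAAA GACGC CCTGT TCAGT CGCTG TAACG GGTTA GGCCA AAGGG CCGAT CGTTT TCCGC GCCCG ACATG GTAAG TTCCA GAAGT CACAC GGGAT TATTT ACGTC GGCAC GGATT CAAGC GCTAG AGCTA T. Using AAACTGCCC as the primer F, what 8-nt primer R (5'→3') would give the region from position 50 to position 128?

5'-GGCGCGGA-3'

The product's 3' end on the top strand is position 128.
The reverse primer anneals to the top strand over positions 121–128, i.e. to TCCGCGCC.
Its sequence written 5'→3' is the reverse complement: GGCGCGGA.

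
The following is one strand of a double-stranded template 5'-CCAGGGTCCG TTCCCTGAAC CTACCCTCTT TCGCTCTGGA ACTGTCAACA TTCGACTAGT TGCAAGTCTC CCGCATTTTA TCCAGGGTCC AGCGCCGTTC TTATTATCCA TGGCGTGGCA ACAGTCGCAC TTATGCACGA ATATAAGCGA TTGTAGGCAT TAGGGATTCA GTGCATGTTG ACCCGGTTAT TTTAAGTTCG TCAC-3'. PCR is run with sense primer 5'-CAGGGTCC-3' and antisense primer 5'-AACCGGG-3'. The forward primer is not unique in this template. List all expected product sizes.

The forward primer CAGGGTCC matches the top strand at positions 2–9, 83–90.
The reverse primer's reverse complement is CCCGGTT, matching at positions 182–188.
Each forward site pairs with the reverse site to give a product ending at position 188: sizes 187, 106 bp.

187 bp, 106 bp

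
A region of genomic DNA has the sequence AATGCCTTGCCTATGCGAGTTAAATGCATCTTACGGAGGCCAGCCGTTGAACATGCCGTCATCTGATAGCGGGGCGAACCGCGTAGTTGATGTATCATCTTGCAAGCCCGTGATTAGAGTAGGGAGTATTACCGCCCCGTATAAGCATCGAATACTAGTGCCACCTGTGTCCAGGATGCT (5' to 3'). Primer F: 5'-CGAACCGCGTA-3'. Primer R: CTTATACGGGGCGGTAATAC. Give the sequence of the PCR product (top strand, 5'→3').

The forward primer matches the template at positions 75–85.
Reverse complement of the reverse primer: GTATTACCGCCCCGTATAAG. This occurs on the top strand at positions 126–145.
The product is the template from position 75 through 145 (71 bp).

5'-CGAACCGCGTAGTTGATGTATCATCTTGCAAGCCCGTGATTAGAGTAGGGAGTATTACCGCCCCGTATAAG-3'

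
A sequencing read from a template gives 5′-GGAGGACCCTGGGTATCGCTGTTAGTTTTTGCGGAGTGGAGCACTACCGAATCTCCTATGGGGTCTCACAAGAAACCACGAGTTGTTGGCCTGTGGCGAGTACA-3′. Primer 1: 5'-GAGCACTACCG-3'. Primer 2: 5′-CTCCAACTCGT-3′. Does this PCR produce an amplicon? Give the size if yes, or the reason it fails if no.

Primer 2 (CTCCAACTCGT) does not match the top strand, and its reverse complement ACGAGTTGGAG does not match either.
With no annealing site for primer 2, no amplification occurs.

No product — primer 2 has no binding site in the template.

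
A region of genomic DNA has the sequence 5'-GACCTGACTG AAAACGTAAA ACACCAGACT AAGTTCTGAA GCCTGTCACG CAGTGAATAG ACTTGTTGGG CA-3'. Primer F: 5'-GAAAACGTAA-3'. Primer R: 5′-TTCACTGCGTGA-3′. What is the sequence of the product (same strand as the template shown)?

Forward primer GAAAACGTAA is found on the top strand at positions 10–19.
Taking the reverse complement of TTCACTGCGTGA gives TCACGCAGTGAA, found at positions 46–57 on the template; the primer anneals here to the top strand with its 3' end pointing upstream.
The product is the template from position 10 through 57 (48 bp).

5'-GAAAACGTAAAACACCAGACTAAGTTCTGAAGCCTGTCACGCAGTGAA-3'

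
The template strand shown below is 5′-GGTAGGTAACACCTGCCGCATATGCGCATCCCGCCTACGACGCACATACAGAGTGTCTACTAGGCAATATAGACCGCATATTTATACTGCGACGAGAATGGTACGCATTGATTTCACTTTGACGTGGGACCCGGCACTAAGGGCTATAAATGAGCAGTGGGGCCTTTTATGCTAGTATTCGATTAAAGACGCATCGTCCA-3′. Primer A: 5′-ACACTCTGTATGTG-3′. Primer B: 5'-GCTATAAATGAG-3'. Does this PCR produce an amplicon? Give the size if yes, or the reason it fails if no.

Primer A (ACACTCTGTATGTG) has reverse complement CACATACAGAGTGT, which matches the top strand at positions 43–56; primer A anneals to the top strand there with its 3' end pointing upstream toward position 43.
Primer B (GCTATAAATGAG) matches the top strand directly at positions 143–154; it anneals to the bottom strand with its 3' end pointing downstream toward position 154.
The 3' ends diverge (primer A extends toward position 1, primer B toward position 200), so the primers never converge on a shared product.

No product — the primers' 3' ends point away from each other.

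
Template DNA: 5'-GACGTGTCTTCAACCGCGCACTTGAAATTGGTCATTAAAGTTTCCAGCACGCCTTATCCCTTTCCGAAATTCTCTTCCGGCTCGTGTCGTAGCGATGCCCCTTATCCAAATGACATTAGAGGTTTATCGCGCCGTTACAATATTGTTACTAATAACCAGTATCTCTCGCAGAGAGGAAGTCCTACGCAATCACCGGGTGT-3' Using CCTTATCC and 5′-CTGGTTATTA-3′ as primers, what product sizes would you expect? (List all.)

108 bp, 60 bp

The forward primer CCTTATCC matches the top strand at positions 52–59, 100–107.
The reverse primer's reverse complement is TAATAACCAG, matching at positions 150–159.
Each forward site pairs with the reverse site to give a product ending at position 159: sizes 108, 60 bp.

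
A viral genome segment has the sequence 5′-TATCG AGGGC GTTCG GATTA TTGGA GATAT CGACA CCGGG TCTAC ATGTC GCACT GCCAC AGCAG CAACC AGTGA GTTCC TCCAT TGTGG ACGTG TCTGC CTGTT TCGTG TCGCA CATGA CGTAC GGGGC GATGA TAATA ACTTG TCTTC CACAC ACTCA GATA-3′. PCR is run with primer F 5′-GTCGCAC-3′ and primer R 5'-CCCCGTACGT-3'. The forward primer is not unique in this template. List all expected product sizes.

82 bp, 20 bp

The forward primer GTCGCAC matches the top strand at positions 48–54, 110–116.
The reverse primer's reverse complement is ACGTACGGGG, matching at positions 120–129.
Each forward site pairs with the reverse site to give a product ending at position 129: sizes 82, 20 bp.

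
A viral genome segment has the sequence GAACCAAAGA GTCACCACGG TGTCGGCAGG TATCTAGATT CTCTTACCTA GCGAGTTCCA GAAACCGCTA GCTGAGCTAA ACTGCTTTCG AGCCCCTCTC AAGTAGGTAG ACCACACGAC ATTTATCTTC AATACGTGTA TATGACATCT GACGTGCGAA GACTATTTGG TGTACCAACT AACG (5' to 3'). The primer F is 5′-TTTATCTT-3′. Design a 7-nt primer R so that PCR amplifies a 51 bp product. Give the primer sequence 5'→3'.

5'-CACCAAA-3'

The forward primer binds at positions 122–129, so a 51 bp product ends at position 122 + 51 − 1 = 172.
The reverse primer anneals to the top strand over positions 166–172, i.e. to TTTGGTG.
Its sequence written 5'→3' is the reverse complement: CACCAAA.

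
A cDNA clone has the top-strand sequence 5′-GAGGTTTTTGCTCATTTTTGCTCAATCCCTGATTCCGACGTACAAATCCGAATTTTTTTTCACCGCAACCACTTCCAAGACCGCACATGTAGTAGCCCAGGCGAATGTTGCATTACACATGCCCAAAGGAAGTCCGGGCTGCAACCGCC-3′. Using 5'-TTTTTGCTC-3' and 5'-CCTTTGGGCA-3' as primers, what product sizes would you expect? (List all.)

The forward primer TTTTTGCTC matches the top strand at positions 5–13, 15–23.
The reverse primer's reverse complement is TGCCCAAAGG, matching at positions 120–129.
Each forward site pairs with the reverse site to give a product ending at position 129: sizes 125, 115 bp.

125 bp, 115 bp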